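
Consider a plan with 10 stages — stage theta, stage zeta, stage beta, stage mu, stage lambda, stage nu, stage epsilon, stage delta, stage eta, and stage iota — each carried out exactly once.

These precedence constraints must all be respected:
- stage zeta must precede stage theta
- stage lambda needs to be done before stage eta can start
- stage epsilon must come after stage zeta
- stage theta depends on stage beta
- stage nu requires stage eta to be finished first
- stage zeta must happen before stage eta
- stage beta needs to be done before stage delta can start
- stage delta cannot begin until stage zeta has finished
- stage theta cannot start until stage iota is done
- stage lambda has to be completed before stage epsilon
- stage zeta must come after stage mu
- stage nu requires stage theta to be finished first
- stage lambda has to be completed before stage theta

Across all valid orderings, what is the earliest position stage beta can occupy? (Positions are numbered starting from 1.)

Nothing is required before stage beta; it can be the very first stage.

1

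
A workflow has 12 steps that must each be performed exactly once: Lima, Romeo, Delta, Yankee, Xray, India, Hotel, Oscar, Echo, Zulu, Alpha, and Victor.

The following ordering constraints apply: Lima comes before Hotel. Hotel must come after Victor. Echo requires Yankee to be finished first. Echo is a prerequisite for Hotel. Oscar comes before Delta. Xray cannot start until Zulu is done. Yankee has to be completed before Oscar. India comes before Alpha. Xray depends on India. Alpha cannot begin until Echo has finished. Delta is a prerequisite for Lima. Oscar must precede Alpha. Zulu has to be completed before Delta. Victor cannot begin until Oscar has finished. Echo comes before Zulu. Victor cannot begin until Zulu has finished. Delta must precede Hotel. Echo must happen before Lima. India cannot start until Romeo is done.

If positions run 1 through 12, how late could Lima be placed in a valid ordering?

The only step forced after Lima (directly or by a chain) is Hotel.
With 1 mandatory successor out of 12 steps total, the latest slot for Lima is 12−1 = 11, and it's reachable by doing all non-successors before Lima.

11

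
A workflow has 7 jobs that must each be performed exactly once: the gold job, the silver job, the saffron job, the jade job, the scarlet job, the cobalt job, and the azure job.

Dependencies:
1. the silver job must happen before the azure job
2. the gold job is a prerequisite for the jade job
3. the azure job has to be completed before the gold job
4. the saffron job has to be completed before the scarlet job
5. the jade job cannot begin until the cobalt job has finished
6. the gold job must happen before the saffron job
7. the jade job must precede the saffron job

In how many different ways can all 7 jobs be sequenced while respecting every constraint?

4

2 jobs have no prerequisites (the silver job, the cobalt job), so any of them could come first.
Enumerating by repeatedly choosing an available job (one whose prerequisites are all placed) gives 4 distinct complete orderings.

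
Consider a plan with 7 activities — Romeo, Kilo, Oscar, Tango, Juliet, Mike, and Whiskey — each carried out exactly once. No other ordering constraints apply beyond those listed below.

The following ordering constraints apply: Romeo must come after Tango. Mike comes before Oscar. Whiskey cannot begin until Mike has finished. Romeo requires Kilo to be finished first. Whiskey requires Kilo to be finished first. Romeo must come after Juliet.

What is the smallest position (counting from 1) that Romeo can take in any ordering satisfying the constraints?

4

The activities that are forced before Romeo, directly or transitively, are Kilo, Tango, Juliet. That's 3 activities.
With 3 mandatory predecessors, the earliest Romeo can sit is position 3+1 = 4, and placing just those 3 first achieves it.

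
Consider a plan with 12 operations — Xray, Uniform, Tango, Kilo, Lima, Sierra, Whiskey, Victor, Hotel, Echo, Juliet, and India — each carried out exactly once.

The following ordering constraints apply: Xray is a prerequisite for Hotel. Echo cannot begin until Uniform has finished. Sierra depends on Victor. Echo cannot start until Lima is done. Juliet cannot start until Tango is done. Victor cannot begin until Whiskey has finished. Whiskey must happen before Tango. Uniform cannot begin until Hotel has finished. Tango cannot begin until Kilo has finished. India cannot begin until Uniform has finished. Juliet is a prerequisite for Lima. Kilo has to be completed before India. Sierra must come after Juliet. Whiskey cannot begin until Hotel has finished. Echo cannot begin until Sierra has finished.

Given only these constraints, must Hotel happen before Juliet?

Yes

Following the dependencies: Hotel → Whiskey → Tango → Juliet.
Hence Hotel necessarily comes before Juliet.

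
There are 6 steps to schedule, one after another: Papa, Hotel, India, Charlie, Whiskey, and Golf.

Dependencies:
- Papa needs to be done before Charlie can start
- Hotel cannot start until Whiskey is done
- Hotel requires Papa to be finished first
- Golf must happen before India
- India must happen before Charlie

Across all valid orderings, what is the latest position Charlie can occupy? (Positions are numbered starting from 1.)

6

Nothing depends on Charlie, so it can be the final step, position 6.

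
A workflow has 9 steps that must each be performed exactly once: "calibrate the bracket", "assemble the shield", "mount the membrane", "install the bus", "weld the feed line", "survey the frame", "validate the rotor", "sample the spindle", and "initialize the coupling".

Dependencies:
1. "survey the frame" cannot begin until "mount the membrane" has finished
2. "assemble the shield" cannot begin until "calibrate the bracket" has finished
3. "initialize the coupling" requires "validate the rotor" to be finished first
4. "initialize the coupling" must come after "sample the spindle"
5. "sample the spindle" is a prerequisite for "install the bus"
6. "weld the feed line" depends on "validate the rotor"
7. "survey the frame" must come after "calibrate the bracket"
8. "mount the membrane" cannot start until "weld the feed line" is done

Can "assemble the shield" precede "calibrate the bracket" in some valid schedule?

No

Following "calibrate the bracket" → "assemble the shield", "calibrate the bracket" must precede "assemble the shield" in every valid ordering.
So no valid ordering can have "assemble the shield" before "calibrate the bracket".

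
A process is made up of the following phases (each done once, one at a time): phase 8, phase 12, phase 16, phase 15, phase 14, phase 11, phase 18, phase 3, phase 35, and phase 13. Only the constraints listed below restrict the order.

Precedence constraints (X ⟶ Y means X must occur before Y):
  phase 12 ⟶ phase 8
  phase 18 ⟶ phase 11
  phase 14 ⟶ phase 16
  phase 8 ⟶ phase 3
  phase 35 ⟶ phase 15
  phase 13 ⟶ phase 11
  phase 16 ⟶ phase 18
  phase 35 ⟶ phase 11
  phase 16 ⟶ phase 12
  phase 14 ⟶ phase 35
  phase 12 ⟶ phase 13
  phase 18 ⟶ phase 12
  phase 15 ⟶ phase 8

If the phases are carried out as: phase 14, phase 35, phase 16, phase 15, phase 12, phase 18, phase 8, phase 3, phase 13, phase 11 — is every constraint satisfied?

No

The sequence places phase 12 ahead of phase 18.
That contradicts the constraint that phase 18 must precede phase 12.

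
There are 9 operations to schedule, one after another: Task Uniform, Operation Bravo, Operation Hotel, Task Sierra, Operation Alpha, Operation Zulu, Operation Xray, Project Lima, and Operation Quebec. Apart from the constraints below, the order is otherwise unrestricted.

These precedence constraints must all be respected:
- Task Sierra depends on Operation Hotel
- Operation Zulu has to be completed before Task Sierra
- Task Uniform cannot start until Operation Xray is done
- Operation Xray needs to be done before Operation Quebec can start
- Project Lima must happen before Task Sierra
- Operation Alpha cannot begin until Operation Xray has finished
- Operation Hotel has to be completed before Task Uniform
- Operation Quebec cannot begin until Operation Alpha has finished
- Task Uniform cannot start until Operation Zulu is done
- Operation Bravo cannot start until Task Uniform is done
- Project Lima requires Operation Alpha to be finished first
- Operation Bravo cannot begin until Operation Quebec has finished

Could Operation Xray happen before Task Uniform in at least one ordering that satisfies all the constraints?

Yes

Operation Xray is actually forced before Task Uniform by the constraints, so certainly some valid ordering has Operation Xray first.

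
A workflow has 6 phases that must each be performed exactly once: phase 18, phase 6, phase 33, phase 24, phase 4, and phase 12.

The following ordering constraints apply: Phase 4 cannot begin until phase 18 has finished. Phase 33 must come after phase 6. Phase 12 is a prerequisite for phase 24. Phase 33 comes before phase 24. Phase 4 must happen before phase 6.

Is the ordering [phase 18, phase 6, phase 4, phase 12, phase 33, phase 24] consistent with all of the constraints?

The sequence places phase 6 ahead of phase 4.
That contradicts the constraint that phase 4 must precede phase 6.

No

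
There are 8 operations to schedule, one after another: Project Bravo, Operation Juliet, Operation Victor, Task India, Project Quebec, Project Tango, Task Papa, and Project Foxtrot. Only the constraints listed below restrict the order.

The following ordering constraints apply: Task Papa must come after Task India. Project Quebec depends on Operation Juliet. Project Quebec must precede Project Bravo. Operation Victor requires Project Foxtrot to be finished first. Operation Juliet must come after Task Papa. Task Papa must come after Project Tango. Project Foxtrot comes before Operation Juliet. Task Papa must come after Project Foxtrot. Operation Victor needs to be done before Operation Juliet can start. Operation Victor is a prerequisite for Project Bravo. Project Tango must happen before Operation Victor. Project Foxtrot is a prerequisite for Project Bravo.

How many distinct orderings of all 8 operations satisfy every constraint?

3 operations have no prerequisites (Task India, Project Tango, Project Foxtrot), so any of them could come first.
Enumerating by repeatedly choosing an available operation (one whose prerequisites are all placed) gives 14 distinct complete orderings.

14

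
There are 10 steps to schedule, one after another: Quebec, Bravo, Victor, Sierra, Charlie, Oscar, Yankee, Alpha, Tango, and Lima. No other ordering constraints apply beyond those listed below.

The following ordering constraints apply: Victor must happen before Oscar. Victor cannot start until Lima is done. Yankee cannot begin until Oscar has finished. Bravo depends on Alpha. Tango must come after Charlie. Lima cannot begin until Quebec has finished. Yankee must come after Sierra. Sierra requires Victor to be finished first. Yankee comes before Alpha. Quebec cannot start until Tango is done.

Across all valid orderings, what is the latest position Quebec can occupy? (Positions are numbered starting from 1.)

3

The steps that are forced after Quebec, directly or by a chain of constraints, are Bravo, Victor, Sierra, Oscar, Yankee, Alpha, Lima. That's 7 steps.
With 7 mandatory successors out of 10 steps total, the latest slot for Quebec is 10−7 = 3, and it's reachable by doing all non-successors before Quebec.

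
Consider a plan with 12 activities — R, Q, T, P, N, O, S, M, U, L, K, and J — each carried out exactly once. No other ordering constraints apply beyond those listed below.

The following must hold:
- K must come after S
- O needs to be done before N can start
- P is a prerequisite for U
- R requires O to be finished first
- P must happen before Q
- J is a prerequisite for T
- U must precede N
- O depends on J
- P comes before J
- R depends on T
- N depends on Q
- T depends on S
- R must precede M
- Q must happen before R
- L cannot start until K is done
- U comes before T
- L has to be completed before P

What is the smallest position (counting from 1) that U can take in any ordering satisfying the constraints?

5

The activities that are forced before U, directly or transitively, are P, S, L, K. That's 4 activities.
With 4 mandatory predecessors, the earliest U can sit is position 4+1 = 5, and placing just those 4 first achieves it.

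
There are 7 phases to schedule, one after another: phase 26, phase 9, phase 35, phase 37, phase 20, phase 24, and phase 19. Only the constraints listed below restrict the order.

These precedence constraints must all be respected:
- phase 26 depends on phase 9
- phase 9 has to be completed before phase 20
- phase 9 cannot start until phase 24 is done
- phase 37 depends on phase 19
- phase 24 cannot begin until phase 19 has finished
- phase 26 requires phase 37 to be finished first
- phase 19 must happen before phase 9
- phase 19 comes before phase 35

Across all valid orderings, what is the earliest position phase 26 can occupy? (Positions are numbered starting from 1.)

5

Working backwards through the constraints from phase 26, its full set of required predecessors is phase 9, phase 37, phase 24, phase 19 — 4 of them.
With 4 mandatory predecessors, the earliest phase 26 can sit is position 4+1 = 5, and placing just those 4 first achieves it.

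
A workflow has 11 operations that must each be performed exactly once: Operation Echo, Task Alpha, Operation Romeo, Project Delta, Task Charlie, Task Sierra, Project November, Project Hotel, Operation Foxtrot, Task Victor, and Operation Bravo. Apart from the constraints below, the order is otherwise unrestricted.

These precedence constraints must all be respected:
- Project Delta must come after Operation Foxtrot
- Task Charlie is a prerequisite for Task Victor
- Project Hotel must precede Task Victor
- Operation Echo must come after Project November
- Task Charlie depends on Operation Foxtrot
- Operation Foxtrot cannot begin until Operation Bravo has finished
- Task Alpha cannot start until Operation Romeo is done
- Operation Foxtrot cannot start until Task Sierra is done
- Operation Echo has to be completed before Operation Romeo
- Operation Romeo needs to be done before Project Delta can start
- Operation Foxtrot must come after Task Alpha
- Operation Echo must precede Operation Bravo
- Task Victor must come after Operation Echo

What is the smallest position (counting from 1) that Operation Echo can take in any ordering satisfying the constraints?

Working backwards through the constraints from Operation Echo, its only required predecessor is Project November.
So at minimum 1 operation comes before Operation Echo, putting Operation Echo no earlier than position 2. That position is achievable by scheduling exactly that predecessor first.

2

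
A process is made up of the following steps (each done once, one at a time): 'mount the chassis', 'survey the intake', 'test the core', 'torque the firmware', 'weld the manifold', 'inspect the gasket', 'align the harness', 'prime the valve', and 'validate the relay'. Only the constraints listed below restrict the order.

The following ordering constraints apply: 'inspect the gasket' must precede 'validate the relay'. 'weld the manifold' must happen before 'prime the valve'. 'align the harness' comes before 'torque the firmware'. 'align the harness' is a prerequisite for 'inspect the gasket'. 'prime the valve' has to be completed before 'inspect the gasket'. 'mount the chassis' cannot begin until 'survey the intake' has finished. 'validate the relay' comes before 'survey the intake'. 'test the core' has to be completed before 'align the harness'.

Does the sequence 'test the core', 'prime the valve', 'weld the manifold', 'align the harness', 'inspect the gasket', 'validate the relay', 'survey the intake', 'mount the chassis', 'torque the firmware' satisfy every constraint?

Here 'weld the manifold' comes after 'prime the valve'.
Since 'weld the manifold' is required before 'prime the valve', the ordering is invalid.

No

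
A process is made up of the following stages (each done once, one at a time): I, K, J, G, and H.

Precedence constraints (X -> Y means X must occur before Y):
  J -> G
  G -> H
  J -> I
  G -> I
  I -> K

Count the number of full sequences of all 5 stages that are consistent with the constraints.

J is the only stage with nothing required before it, so every ordering starts there.
Counting all ways to extend the partial order to a total order gives 3.

3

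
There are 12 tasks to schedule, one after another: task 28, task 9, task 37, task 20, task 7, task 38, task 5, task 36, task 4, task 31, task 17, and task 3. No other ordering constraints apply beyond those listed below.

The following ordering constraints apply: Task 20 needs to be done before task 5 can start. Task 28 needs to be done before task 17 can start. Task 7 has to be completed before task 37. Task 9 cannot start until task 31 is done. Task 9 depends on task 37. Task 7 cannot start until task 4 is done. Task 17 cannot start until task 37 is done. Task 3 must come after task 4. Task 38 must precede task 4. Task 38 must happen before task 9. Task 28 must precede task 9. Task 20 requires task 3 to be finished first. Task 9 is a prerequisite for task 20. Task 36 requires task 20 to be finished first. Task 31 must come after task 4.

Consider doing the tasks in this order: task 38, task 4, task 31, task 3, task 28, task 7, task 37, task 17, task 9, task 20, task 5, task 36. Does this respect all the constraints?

Yes

Every stated constraint is respected: task 38 sits at position 1, ahead of task 9 at position 9, and each of the other listed pairs likewise has the predecessor earlier in the sequence.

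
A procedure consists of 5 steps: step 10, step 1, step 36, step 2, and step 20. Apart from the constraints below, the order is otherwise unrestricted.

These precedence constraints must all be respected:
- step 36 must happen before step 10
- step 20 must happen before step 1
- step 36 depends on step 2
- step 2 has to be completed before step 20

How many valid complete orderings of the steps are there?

Only step 2 has no prerequisites, so it must go first.
Counting all ways to extend the partial order to a total order gives 6.

6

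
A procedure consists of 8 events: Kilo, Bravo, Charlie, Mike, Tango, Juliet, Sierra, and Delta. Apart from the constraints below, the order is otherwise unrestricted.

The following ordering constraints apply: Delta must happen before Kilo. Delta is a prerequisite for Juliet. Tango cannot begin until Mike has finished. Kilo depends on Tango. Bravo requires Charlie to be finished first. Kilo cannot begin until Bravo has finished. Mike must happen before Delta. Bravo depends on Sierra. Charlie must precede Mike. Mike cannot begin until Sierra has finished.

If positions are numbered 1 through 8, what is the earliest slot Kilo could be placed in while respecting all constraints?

7

The events that are forced before Kilo, directly or transitively, are Bravo, Charlie, Mike, Tango, Sierra, Delta. That's 6 events.
With 6 mandatory predecessors, the earliest Kilo can sit is position 6+1 = 7, and placing just those 6 first achieves it.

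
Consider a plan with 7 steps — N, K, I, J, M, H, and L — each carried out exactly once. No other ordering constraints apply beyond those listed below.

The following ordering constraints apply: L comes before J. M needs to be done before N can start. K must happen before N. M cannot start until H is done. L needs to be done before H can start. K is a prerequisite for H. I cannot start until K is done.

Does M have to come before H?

In fact the dependencies run the other way: H → M.
So M does not have to come before H — it cannot.

No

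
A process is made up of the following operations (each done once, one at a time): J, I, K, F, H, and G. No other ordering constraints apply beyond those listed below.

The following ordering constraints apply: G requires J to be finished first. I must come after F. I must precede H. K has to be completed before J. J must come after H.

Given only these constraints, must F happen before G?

There is a constraint chain F → I → H → J → G.
That forces F before G in every valid schedule.

Yes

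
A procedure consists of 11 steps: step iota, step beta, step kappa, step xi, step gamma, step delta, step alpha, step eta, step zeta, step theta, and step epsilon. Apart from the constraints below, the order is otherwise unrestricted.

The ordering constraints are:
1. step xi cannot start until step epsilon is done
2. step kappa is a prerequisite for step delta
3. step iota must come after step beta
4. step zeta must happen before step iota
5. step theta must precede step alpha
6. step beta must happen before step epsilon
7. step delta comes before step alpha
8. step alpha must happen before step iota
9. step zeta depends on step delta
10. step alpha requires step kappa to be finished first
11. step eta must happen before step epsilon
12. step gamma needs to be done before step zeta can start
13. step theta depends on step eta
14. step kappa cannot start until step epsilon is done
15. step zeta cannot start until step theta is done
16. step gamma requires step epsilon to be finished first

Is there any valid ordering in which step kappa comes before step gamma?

The constraints leave step kappa and step gamma unordered relative to each other; nothing requires step gamma earlier.
So a valid ordering placing step kappa earlier than step gamma exists.

Yes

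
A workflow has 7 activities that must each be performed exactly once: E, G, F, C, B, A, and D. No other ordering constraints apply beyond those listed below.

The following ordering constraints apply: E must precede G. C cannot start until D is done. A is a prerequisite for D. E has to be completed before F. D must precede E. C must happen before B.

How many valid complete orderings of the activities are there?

Only A has no prerequisites, so it must go first.
Enumerating by repeatedly choosing an available activity (one whose prerequisites are all placed) gives 20 distinct complete orderings.

20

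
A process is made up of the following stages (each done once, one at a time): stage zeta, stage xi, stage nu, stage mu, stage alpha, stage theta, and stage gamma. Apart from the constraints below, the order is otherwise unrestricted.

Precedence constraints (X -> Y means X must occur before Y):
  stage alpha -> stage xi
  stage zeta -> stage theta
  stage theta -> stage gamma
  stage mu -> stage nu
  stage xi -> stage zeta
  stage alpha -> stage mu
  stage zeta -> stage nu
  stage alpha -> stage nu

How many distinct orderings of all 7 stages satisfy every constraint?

Only stage alpha has no prerequisites, so it must go first.
Systematically extending each partial ordering one stage at a time and counting, there are 12 complete orderings.

12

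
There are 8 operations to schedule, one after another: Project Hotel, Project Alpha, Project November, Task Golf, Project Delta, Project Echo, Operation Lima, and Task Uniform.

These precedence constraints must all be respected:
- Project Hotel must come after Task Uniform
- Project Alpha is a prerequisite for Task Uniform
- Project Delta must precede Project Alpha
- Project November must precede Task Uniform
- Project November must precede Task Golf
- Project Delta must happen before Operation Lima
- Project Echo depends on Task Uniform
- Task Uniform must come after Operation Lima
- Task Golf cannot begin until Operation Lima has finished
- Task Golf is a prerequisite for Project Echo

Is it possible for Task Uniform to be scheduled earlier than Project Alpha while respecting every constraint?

No

Following Project Alpha → Task Uniform, Project Alpha must precede Task Uniform in every valid ordering.
Hence Task Uniform can never be scheduled before Project Alpha.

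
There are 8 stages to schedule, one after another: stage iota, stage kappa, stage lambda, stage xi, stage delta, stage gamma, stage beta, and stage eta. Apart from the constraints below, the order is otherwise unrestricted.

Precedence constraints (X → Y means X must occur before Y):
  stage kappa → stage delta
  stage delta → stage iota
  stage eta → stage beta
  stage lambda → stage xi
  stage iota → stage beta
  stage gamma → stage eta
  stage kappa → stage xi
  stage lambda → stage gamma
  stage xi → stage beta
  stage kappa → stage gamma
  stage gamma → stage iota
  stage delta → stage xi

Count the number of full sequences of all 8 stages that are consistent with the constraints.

2 stages have no prerequisites (stage kappa, stage lambda), so any of them could come first.
Enumerating by repeatedly choosing an available stage (one whose prerequisites are all placed) gives 40 distinct complete orderings.

40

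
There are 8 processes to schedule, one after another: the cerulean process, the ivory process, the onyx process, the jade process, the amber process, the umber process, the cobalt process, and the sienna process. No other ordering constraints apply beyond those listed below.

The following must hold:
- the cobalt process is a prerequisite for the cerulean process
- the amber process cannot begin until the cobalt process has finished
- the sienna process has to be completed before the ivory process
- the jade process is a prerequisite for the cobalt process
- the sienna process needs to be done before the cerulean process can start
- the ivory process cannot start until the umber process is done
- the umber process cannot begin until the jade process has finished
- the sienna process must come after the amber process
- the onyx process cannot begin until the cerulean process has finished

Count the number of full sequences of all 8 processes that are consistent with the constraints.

15

The jade process is the only process with nothing required before it, so every ordering starts there.
Counting all ways to extend the partial order to a total order gives 15.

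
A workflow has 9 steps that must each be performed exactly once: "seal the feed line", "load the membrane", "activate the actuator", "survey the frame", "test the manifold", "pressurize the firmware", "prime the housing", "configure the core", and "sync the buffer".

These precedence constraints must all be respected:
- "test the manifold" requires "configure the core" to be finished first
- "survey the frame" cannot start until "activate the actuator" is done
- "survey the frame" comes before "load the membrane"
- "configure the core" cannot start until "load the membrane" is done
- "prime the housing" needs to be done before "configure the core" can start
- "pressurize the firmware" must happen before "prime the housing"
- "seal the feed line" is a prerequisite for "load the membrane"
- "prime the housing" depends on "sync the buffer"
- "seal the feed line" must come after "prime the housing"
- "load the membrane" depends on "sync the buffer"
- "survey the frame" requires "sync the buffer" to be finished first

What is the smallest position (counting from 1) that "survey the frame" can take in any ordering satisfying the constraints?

3

Working backwards through the constraints from "survey the frame", its full set of required predecessors is "activate the actuator", "sync the buffer" — 2 of them.
So at minimum 2 steps come before "survey the frame", putting "survey the frame" no earlier than position 3. That position is achievable by scheduling exactly those predecessors first.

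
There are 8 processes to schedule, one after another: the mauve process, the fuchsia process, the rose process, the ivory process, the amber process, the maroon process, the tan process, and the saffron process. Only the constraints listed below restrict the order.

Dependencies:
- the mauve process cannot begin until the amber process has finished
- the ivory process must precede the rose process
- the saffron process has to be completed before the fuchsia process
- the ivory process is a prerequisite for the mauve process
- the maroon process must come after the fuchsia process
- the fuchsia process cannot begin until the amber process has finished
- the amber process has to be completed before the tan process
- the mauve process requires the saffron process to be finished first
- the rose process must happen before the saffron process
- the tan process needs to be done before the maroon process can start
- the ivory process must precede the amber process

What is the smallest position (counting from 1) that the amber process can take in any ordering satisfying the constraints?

The only process forced before the amber process (directly or transitively) is the ivory process.
With 1 mandatory predecessor, the earliest the amber process can sit is position 1+1 = 2, and placing just that one first achieves it.

2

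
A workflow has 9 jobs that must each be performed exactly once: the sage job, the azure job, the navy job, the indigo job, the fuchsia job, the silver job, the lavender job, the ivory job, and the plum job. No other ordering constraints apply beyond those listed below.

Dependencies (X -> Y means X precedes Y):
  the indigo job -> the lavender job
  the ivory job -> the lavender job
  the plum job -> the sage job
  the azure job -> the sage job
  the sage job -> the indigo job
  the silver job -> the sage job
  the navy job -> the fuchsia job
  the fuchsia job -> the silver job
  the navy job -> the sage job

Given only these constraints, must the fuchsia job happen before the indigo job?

Yes

Following the dependencies: the fuchsia job → the silver job → the sage job → the indigo job.
That forces the fuchsia job before the indigo job in every valid schedule.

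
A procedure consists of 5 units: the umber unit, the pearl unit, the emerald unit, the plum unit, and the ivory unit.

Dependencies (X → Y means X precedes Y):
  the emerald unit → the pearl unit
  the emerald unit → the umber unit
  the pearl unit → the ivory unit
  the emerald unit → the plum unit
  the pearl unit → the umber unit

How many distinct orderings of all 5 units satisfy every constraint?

The emerald unit is the only unit with nothing required before it, so every ordering starts there.
Systematically extending each partial ordering one unit at a time and counting, there are 8 complete orderings.

8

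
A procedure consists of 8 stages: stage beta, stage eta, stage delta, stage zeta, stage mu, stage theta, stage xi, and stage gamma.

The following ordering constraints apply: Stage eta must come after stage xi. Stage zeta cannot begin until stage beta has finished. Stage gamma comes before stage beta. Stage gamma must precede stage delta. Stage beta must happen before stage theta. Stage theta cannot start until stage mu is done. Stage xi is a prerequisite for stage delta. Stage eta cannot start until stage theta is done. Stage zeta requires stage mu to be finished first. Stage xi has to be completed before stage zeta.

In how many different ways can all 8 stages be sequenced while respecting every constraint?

201

The stages with no prerequisites are stage mu, stage xi, stage gamma; any of them can be placed first.
Systematically extending each partial ordering one stage at a time and counting, there are 201 complete orderings.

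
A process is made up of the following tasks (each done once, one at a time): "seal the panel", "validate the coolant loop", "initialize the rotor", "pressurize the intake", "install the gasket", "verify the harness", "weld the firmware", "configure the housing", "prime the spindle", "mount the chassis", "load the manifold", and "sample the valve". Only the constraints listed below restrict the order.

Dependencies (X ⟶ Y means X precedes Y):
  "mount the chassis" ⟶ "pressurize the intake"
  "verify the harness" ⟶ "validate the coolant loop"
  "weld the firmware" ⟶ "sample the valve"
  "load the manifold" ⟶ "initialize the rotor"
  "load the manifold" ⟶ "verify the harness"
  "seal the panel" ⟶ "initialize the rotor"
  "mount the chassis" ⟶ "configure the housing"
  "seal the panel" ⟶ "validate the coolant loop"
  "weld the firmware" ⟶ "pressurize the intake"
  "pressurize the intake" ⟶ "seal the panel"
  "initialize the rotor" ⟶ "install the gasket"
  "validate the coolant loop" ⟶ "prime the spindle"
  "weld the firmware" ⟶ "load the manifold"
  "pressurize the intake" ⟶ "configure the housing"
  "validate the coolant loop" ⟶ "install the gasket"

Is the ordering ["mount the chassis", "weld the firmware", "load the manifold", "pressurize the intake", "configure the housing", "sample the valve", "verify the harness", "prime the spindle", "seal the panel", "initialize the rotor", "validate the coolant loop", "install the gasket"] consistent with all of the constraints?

In the proposed order, "prime the spindle" appears before "validate the coolant loop".
That contradicts the constraint that "validate the coolant loop" must precede "prime the spindle".

No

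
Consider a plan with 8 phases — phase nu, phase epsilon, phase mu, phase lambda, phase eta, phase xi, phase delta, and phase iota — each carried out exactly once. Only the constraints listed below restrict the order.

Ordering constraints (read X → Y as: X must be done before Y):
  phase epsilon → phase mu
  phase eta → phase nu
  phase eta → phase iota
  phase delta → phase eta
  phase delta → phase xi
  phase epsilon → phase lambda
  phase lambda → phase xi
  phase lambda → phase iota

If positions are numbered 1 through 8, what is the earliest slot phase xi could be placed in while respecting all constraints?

The phases that are forced before phase xi, directly or transitively, are phase epsilon, phase lambda, phase delta. That's 3 phases.
So at minimum 3 phases come before phase xi, putting phase xi no earlier than position 4. That position is achievable by scheduling exactly those predecessors first.

4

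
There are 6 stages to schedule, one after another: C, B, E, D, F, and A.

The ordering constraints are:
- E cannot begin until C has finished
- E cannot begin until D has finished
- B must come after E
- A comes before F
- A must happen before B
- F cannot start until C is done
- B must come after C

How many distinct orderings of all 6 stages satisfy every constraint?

24

The stages with no prerequisites are C, D, A; any of them can be placed first.
Enumerating by repeatedly choosing an available stage (one whose prerequisites are all placed) gives 24 distinct complete orderings.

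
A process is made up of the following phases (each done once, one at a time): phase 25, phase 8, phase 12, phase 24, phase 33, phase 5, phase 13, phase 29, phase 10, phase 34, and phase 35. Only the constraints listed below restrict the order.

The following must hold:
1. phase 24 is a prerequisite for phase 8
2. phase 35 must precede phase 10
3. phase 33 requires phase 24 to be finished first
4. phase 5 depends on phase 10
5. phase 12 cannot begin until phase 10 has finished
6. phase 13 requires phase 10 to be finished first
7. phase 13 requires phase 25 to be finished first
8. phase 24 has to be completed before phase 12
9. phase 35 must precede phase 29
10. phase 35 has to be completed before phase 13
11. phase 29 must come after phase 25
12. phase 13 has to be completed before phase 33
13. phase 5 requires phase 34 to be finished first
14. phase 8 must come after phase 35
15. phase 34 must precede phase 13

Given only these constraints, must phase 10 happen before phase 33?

There is a constraint chain phase 10 → phase 13 → phase 33.
Hence phase 10 necessarily comes before phase 33.

Yes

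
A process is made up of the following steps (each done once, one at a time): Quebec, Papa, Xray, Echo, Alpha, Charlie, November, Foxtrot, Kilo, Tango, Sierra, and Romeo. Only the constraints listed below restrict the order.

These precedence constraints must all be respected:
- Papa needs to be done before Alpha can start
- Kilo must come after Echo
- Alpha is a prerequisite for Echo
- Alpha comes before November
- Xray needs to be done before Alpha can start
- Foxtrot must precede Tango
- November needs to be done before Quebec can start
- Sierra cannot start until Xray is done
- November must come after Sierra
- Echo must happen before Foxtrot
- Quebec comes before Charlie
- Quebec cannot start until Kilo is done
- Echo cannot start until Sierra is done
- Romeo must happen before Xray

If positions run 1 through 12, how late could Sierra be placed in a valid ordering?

5

Every step that must follow Sierra has to come after it. Tracing all chains starting from Sierra, those steps are: Quebec, Echo, Charlie, November, Foxtrot, Kilo, Tango — 7 in total.
With 7 mandatory successors out of 12 steps total, the latest slot for Sierra is 12−7 = 5, and it's reachable by doing all non-successors before Sierra.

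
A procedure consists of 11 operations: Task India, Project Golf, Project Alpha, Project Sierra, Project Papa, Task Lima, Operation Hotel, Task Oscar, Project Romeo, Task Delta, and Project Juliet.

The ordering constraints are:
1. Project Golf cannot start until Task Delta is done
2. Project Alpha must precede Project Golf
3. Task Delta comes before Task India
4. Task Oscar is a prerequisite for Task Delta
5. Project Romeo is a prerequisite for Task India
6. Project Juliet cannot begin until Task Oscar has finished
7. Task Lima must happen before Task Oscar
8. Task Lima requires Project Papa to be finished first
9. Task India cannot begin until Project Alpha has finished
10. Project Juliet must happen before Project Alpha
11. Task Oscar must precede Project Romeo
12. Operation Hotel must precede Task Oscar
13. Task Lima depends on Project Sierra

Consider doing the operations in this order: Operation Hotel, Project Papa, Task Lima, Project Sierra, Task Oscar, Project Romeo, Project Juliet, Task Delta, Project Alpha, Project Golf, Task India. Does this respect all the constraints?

No

The sequence places Task Lima ahead of Project Sierra.
Since Project Sierra is required before Task Lima, the ordering is invalid.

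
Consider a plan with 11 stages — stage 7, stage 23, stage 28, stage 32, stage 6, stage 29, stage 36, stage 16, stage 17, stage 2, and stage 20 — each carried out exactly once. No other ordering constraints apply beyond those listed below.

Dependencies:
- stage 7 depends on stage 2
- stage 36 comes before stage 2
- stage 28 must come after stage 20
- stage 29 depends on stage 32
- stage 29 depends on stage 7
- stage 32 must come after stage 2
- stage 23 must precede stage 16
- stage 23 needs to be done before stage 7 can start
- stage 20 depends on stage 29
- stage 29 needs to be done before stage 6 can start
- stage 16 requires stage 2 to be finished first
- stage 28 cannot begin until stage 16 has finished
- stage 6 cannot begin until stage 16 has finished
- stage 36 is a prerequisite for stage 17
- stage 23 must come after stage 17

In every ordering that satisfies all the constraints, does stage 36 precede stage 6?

Chaining the stated constraints: stage 36 → stage 2 → stage 16 → stage 6.
Hence stage 36 necessarily comes before stage 6.

Yes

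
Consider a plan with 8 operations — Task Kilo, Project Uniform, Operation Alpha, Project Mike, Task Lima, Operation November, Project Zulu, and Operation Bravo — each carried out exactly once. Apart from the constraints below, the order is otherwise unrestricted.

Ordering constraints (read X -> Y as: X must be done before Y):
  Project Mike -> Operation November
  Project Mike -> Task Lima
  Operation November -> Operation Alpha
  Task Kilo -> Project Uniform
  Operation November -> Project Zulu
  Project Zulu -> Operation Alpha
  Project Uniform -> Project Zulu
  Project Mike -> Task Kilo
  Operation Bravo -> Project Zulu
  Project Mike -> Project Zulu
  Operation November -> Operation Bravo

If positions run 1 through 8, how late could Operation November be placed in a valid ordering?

Every operation that must follow Operation November has to come after it. Tracing all chains starting from Operation November, those operations are: Operation Alpha, Project Zulu, Operation Bravo — 3 in total.
So at least 3 operations follow Operation November, putting Operation November no later than position 5. That position is achievable by scheduling everything else first.

5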